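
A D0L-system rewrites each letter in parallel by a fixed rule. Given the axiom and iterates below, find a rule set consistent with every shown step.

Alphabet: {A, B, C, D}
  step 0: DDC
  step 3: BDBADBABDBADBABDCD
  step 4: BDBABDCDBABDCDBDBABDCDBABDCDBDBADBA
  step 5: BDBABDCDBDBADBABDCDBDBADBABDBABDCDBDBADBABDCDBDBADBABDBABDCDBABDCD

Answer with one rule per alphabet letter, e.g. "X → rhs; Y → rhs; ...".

  step 4 ⇒ step 5: BDBABDCDBABDCDBDBABDCDBABDCDBDBADBA ⇒ BD·BA·BD·CD·BD·BA·D·BA·BD·CD·BD·BA·D·BA·BD·BA·BD·CD·BD·BA·D·BA·BD·CD·BD·BA·D·BA·BD·BA·BD·CD·BA·BD·CD
    A ↦ CD
    B ↦ BD
    C ↦ D
    D ↦ BA

A->CD, B->BD, C->D, D->BA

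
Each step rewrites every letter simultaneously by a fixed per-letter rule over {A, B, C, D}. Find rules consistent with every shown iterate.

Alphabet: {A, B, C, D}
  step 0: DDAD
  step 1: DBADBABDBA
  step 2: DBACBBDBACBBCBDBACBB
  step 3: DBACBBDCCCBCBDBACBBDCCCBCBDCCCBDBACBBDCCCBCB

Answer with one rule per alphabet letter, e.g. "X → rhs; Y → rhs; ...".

A->B, B->CB, C->DCC, D->DBA

  step 2 ⇒ step 3: DBACBBDBACBBCBDBACBB ⇒ DBA·CB·B·DCC·CB·CB·DBA·CB·B·DCC·CB·CB·DCC·CB·DBA·CB·B·DCC·CB·CB
    A ↦ B
    B ↦ CB
    C ↦ DCC
    D ↦ DBA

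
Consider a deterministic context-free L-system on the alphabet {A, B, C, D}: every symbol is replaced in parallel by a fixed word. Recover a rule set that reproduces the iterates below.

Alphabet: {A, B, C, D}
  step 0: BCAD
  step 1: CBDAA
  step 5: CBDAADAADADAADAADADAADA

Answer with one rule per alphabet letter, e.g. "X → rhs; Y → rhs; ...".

  step 0 ⇒ step 1: BCAD ⇒ C·B·DA·A
    A ↦ DA
    B ↦ C
    C ↦ B
    D ↦ A

A->DA, B->C, C->B, D->A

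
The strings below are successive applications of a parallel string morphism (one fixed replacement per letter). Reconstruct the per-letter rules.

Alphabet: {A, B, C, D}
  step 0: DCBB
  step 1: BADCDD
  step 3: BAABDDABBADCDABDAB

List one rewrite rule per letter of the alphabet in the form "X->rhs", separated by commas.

  step 0 ⇒ step 1: DCBB ⇒ BA·DC·D·D
    B ↦ D
    C ↦ DC
    D ↦ BA
    A ↦ AB  (constrained at step 1)

A->AB, B->D, C->DC, D->BA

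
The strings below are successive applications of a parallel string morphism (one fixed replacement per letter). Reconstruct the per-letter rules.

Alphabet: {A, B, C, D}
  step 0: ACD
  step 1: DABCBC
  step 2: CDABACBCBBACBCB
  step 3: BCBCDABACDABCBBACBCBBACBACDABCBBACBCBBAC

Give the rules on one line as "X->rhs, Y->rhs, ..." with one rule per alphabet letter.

A->DA, B->BAC, C->BCB, D->C

  step 2 ⇒ step 3: CDABACBCBBACBCB ⇒ BCB·C·DA·BAC·DA·BCB·BAC·BCB·BAC·BAC·DA·BCB·BAC·BCB·BAC
    A ↦ DA
    B ↦ BAC
    C ↦ BCB
    D ↦ C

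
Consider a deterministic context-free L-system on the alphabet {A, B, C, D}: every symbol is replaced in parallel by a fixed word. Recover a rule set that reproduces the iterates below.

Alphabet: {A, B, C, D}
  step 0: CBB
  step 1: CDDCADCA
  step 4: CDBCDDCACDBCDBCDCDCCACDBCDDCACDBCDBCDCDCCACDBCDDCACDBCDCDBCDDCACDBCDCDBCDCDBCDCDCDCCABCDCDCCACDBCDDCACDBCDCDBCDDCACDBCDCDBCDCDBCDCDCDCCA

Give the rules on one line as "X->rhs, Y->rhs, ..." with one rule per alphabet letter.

  step 0 ⇒ step 1: CBB ⇒ CD·DCA·DCA
    B ↦ DCA
    C ↦ CD
    A ↦ CCA  (constrained at step 1)
    D ↦ BCD  (constrained at step 1)

A->CCA, B->DCA, C->CD, D->BCD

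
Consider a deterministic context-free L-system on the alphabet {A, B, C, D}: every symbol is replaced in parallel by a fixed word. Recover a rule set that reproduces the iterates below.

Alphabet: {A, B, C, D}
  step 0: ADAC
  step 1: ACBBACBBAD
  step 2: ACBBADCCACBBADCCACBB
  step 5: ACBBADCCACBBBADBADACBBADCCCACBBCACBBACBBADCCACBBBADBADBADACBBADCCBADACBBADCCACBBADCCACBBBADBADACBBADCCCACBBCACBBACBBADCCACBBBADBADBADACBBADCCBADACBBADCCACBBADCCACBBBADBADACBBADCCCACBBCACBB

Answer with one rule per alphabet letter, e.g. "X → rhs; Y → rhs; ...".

A->ACB, B->C, C->BAD, D->B

  step 1 ⇒ step 2: ACBBACBBAD ⇒ ACB·BAD·C·C·ACB·BAD·C·C·ACB·B
    A ↦ ACB
    B ↦ C
    C ↦ BAD
    D ↦ B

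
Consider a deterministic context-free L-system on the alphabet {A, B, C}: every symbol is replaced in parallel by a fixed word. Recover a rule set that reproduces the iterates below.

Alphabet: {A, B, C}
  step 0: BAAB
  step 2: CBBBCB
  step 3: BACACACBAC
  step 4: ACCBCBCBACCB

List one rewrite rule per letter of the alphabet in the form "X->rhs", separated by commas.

  step 3 ⇒ step 4: BACACACBAC ⇒ AC·C·B·C·B·C·B·AC·C·B
    A ↦ C
    B ↦ AC
    C ↦ B

A->C, B->AC, C->B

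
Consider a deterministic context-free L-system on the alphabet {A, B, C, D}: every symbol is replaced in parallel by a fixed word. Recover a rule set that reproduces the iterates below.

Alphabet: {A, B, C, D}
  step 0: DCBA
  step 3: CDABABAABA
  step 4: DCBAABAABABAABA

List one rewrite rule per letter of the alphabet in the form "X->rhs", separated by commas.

A->BA, B->A, C->D, D->C

  step 3 ⇒ step 4: CDABABAABA ⇒ D·C·BA·A·BA·A·BA·BA·A·BA
    A ↦ BA
    B ↦ A
    C ↦ D
    D ↦ C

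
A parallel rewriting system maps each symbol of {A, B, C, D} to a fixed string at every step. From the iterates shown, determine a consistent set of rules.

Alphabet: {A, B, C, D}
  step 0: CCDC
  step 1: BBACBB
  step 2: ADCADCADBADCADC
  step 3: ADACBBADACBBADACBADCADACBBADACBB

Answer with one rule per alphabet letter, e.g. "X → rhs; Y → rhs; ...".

  step 2 ⇒ step 3: ADCADCADBADCADC ⇒ AD·ACB·B·AD·ACB·B·AD·ACB·ADC·AD·ACB·B·AD·ACB·B
    A ↦ AD
    B ↦ ADC
    C ↦ B
    D ↦ ACB

A->AD, B->ADC, C->B, D->ACB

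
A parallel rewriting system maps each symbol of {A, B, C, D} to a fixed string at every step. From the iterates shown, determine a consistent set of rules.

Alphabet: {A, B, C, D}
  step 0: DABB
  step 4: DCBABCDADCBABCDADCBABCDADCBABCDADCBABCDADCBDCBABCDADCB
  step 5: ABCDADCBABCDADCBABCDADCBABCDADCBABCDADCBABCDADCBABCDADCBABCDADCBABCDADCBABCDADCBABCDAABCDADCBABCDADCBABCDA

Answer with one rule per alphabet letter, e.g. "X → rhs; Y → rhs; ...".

  step 4 ⇒ step 5: DCBABCDADCBABCDADCBABCDADCBABCDADCBABCDADCBDCBABCDADCB ⇒ A·BCD·A·DCB·A·BCD·A·DCB·A·BCD·A·DCB·A·BCD·A·DCB·A·BCD·A·DCB·A·BCD·A·DCB·A·BCD·A·DCB·A·BCD·A·DCB·A·BCD·A·DCB·A·BCD·A·DCB·A·BCD·A·A·BCD·A·DCB·A·BCD·A·DCB·A·BCD·A
    A ↦ DCB
    B ↦ A
    C ↦ BCD
    D ↦ A

A->DCB, B->A, C->BCD, D->A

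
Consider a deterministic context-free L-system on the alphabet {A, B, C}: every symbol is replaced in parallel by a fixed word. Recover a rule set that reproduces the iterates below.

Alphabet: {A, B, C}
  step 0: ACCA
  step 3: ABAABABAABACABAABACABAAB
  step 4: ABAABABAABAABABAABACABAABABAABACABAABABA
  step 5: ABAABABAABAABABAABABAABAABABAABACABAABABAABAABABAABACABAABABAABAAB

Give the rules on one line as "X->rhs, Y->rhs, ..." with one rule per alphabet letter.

  step 4 ⇒ step 5: ABAABABAABAABABAABACABAABABAABACABAABABA ⇒ AB·A·AB·AB·A·AB·A·AB·AB·A·AB·AB·A·AB·A·AB·AB·A·AB·AC·AB·A·AB·AB·A·AB·A·AB·AB·A·AB·AC·AB·A·AB·AB·A·AB·A·AB
    A ↦ AB
    B ↦ A
    C ↦ AC

A->AB, B->A, C->AC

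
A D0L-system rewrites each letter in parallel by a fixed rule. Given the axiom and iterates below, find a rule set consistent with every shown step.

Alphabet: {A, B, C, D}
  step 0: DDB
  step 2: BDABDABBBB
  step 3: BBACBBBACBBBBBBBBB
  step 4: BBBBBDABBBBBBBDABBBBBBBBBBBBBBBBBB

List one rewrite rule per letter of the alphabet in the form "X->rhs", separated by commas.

A->B, B->BB, C->DA, D->AC

  step 3 ⇒ step 4: BBACBBBACBBBBBBBBB ⇒ BB·BB·B·DA·BB·BB·BB·B·DA·BB·BB·BB·BB·BB·BB·BB·BB·BB
    A ↦ B
    B ↦ BB
    C ↦ DA
  step 2 ⇒ step 3: BDABDABBBB ⇒ BB·AC·B·BB·AC·B·BB·BB·BB·BB
    D ↦ AC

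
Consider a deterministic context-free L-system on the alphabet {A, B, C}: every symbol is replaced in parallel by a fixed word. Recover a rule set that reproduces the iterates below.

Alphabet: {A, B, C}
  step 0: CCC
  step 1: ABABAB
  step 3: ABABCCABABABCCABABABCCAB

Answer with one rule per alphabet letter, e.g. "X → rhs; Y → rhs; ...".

A->CC, B->AC, C->AB

  step 0 ⇒ step 1: CCC ⇒ AB·AB·AB
    C ↦ AB
    A ↦ CC  (constrained at step 1)
    B ↦ AC  (constrained at step 1)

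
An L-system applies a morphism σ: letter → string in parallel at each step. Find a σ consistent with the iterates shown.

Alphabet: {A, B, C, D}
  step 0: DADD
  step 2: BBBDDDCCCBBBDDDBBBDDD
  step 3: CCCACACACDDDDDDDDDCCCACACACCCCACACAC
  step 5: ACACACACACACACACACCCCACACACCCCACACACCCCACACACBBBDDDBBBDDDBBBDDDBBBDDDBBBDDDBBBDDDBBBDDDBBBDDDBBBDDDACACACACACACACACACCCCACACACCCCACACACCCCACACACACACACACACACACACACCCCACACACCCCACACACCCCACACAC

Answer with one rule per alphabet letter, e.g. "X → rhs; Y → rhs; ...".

A->BBB, B->C, C->DDD, D->AC

  step 2 ⇒ step 3: BBBDDDCCCBBBDDDBBBDDD ⇒ C·C·C·AC·AC·AC·DDD·DDD·DDD·C·C·C·AC·AC·AC·C·C·C·AC·AC·AC
    B ↦ C
    C ↦ DDD
    D ↦ AC
    A ↦ BBB  (constrained at step 0)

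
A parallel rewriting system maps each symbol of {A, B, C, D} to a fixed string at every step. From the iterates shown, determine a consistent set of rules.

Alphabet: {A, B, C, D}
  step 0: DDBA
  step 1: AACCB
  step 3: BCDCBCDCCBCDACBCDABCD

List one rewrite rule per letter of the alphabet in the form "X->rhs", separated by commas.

  step 0 ⇒ step 1: DDBA ⇒ A·A·C·CB
    A ↦ CB
    B ↦ C
    D ↦ A
    C ↦ BCD  (constrained at step 1)

A->CB, B->C, C->BCD, D->A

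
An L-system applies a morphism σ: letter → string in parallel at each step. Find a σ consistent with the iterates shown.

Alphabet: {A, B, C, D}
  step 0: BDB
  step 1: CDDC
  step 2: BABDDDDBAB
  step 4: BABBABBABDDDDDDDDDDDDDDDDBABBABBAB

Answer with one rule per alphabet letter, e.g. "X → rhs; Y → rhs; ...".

  step 1 ⇒ step 2: CDDC ⇒ BAB·DD·DD·BAB
    C ↦ BAB
    D ↦ DD
    A ↦ C  (constrained at step 2)
  step 0 ⇒ step 1: BDB ⇒ C·DD·C
    B ↦ C

A->C, B->C, C->BAB, D->DD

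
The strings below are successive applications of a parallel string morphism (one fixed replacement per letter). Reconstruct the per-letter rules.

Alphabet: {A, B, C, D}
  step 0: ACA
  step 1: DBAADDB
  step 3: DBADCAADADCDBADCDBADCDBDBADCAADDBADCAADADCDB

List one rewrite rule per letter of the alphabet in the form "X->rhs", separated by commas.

A->DB, B->DB, C->AAD, D->ADC

  step 0 ⇒ step 1: ACA ⇒ DB·AAD·DB
    A ↦ DB
    C ↦ AAD
    B ↦ DB  (constrained at step 1)
    D ↦ ADC  (constrained at step 1)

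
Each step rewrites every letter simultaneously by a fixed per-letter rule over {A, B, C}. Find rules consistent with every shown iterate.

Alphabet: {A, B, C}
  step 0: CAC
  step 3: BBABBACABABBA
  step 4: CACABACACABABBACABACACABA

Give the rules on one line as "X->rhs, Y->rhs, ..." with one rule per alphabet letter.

A->BA, B->CA, C->B

  step 3 ⇒ step 4: BBABBACABABBA ⇒ CA·CA·BA·CA·CA·BA·B·BA·CA·BA·CA·CA·BA
    A ↦ BA
    B ↦ CA
    C ↦ B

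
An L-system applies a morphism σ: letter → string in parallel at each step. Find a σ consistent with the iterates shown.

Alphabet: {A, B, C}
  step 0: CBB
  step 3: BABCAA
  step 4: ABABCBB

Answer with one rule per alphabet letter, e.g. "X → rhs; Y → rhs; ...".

  step 3 ⇒ step 4: BABCAA ⇒ A·B·A·BC·B·B
    A ↦ B
    B ↦ A
    C ↦ BC

A->B, B->A, C->BC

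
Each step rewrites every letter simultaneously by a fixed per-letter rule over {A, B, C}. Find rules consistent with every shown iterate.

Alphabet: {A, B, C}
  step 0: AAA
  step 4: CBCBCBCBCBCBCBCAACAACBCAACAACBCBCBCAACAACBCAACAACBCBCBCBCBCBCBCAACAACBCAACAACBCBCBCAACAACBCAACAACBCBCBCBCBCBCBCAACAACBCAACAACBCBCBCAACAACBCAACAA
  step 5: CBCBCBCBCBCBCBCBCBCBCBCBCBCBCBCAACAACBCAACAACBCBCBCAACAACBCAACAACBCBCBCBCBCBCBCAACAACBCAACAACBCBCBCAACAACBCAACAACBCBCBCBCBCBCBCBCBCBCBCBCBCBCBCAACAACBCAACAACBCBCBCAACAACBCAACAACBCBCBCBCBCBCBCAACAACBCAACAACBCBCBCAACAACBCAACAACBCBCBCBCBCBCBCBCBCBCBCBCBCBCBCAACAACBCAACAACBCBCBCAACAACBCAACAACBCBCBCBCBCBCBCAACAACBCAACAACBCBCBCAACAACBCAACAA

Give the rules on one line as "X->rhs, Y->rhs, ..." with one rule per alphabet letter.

A->CAA, B->CB, C->CB

  step 4 ⇒ step 5: CBCBCBCBCBCBCBCAACAACBCAACAACBCBCBCAACAACBCAACAACBCBCBCBCBCBCBCAACAACBCAACAACBCBCBCAACAACBCAACAACBCBCBCBCBCBCBCAACAACBCAACAACBCBCBCAACAACBCAACAA ⇒ CB·CB·CB·CB·CB·CB·CB·CB·CB·CB·CB·CB·CB·CB·CB·CAA·CAA·CB·CAA·CAA·CB·CB·CB·CAA·CAA·CB·CAA·CAA·CB·CB·CB·CB·CB·CB·CB·CAA·CAA·CB·CAA·CAA·CB·CB·CB·CAA·CAA·CB·CAA·CAA·CB·CB·CB·CB·CB·CB·CB·CB·CB·CB·CB·CB·CB·CB·CB·CAA·CAA·CB·CAA·CAA·CB·CB·CB·CAA·CAA·CB·CAA·CAA·CB·CB·CB·CB·CB·CB·CB·CAA·CAA·CB·CAA·CAA·CB·CB·CB·CAA·CAA·CB·CAA·CAA·CB·CB·CB·CB·CB·CB·CB·CB·CB·CB·CB·CB·CB·CB·CB·CAA·CAA·CB·CAA·CAA·CB·CB·CB·CAA·CAA·CB·CAA·CAA·CB·CB·CB·CB·CB·CB·CB·CAA·CAA·CB·CAA·CAA·CB·CB·CB·CAA·CAA·CB·CAA·CAA
    A ↦ CAA
    B ↦ CB
    C ↦ CB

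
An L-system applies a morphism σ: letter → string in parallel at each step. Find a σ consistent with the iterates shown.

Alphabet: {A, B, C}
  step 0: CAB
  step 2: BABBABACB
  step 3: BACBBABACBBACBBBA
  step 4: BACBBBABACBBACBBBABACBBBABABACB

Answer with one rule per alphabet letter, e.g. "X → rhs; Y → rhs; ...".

  step 3 ⇒ step 4: BACBBABACBBACBBBA ⇒ BA·CB·B·BA·BA·CB·BA·CB·B·BA·BA·CB·B·BA·BA·BA·CB
    A ↦ CB
    B ↦ BA
    C ↦ B

A->CB, B->BA, C->B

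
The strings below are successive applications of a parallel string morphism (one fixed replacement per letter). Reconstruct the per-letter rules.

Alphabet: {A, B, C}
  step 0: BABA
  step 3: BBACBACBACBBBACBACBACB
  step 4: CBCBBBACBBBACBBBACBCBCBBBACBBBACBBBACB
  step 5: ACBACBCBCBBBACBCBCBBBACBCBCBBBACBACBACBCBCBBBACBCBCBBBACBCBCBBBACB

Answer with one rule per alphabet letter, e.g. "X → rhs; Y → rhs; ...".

A->BB, B->CB, C->A

  step 4 ⇒ step 5: CBCBBBACBBBACBBBACBCBCBBBACBBBACBBBACB ⇒ A·CB·A·CB·CB·CB·BB·A·CB·CB·CB·BB·A·CB·CB·CB·BB·A·CB·A·CB·A·CB·CB·CB·BB·A·CB·CB·CB·BB·A·CB·CB·CB·BB·A·CB
    A ↦ BB
    B ↦ CB
    C ↦ A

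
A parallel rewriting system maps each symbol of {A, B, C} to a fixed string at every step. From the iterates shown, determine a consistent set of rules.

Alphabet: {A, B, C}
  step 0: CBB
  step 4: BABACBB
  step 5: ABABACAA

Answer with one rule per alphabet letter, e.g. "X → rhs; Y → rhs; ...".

  step 4 ⇒ step 5: BABACBB ⇒ A·B·A·B·AC·A·A
    A ↦ B
    B ↦ A
    C ↦ AC

A->B, B->A, C->AC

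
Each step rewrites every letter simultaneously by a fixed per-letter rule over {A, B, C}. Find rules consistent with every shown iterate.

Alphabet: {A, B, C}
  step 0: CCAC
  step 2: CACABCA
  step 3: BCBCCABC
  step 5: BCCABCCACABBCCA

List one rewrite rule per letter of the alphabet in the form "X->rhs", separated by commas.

A->C, B->CA, C->B

  step 2 ⇒ step 3: CACABCA ⇒ B·C·B·C·CA·B·C
    A ↦ C
    B ↦ CA
    C ↦ B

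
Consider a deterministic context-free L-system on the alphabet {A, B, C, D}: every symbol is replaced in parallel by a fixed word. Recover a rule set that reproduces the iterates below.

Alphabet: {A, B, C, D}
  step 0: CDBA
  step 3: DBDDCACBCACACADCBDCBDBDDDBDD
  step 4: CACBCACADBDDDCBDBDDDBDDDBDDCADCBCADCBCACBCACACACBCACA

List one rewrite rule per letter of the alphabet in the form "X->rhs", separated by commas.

A->BDD, B->CB, C->D, D->CA

  step 3 ⇒ step 4: DBDDCACBCACACADCBDCBDBDDDBDD ⇒ CA·CB·CA·CA·D·BDD·D·CB·D·BDD·D·BDD·D·BDD·CA·D·CB·CA·D·CB·CA·CB·CA·CA·CA·CB·CA·CA
    A ↦ BDD
    B ↦ CB
    C ↦ D
    D ↦ CA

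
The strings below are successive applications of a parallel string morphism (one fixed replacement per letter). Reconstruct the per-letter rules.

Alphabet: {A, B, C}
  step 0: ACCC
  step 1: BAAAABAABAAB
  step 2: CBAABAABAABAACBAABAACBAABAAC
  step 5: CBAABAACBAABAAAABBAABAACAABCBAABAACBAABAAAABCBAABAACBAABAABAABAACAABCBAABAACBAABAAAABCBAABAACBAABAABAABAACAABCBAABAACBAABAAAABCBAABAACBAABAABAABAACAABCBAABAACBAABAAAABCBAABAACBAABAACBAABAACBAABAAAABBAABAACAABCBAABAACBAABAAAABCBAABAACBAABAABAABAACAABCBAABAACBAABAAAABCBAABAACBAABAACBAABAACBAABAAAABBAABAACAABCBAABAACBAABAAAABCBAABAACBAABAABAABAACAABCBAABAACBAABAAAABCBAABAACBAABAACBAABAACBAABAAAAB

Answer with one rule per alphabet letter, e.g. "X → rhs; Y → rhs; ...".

  step 1 ⇒ step 2: BAAAABAABAAB ⇒ C·BAA·BAA·BAA·BAA·C·BAA·BAA·C·BAA·BAA·C
    A ↦ BAA
    B ↦ C
  step 0 ⇒ step 1: ACCC ⇒ BAA·AAB·AAB·AAB
    C ↦ AAB

A->BAA, B->C, C->AAB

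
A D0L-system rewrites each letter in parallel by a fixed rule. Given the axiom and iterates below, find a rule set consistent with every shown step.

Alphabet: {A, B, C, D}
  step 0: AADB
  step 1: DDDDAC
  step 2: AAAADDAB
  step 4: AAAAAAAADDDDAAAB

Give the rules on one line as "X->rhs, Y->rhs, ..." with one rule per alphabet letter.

A->DD, B->C, C->AB, D->A

  step 1 ⇒ step 2: DDDDAC ⇒ A·A·A·A·DD·AB
    A ↦ DD
    C ↦ AB
    D ↦ A
  step 0 ⇒ step 1: AADB ⇒ DD·DD·A·C
    B ↦ C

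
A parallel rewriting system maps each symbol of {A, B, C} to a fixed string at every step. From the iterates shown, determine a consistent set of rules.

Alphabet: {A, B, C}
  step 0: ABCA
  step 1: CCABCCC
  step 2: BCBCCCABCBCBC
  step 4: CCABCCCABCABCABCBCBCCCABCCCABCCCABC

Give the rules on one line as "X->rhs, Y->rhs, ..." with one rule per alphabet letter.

  step 1 ⇒ step 2: CCABCCC ⇒ BC·BC·CC·A·BC·BC·BC
    A ↦ CC
    B ↦ A
    C ↦ BC

A->CC, B->A, C->BC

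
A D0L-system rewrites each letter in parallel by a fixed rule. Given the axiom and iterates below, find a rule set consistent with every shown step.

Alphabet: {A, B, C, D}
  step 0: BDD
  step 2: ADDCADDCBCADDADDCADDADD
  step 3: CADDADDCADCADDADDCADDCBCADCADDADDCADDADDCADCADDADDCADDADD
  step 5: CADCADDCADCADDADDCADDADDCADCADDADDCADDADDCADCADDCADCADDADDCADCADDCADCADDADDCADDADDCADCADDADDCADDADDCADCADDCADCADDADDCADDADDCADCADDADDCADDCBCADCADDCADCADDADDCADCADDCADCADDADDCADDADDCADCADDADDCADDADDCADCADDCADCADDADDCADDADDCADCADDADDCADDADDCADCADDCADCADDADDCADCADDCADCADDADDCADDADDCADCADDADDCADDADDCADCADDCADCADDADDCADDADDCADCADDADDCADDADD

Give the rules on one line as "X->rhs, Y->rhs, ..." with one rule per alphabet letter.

  step 2 ⇒ step 3: ADDCADDCBCADDADDCADDADD ⇒ C·ADD·ADD·CAD·C·ADD·ADD·CAD·DCB·CAD·C·ADD·ADD·C·ADD·ADD·CAD·C·ADD·ADD·C·ADD·ADD
    A ↦ C
    B ↦ DCB
    C ↦ CAD
    D ↦ ADD

A->C, B->DCB, C->CAD, D->ADD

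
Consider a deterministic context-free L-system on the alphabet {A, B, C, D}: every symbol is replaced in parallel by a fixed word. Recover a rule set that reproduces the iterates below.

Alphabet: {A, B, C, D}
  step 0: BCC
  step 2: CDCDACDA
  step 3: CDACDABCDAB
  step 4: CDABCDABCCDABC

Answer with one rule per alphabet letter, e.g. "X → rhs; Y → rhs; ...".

A->B, B->C, C->CD, D->A

  step 3 ⇒ step 4: CDACDABCDAB ⇒ CD·A·B·CD·A·B·C·CD·A·B·C
    A ↦ B
    B ↦ C
    C ↦ CD
    D ↦ A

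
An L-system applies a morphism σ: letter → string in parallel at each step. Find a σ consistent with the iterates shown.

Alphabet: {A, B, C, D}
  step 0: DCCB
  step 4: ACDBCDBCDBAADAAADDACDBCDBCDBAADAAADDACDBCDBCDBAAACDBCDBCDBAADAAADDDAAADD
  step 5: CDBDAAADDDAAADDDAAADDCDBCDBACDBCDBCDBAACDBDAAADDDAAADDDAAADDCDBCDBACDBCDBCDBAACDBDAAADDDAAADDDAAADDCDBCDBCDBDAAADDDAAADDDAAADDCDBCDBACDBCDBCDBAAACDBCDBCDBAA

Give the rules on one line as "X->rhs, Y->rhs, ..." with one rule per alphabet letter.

  step 4 ⇒ step 5: ACDBCDBCDBAADAAADDACDBCDBCDBAADAAADDACDBCDBCDBAAACDBCDBCDBAADAAADDDAAADD ⇒ CDB·DA·A·ADD·DA·A·ADD·DA·A·ADD·CDB·CDB·A·CDB·CDB·CDB·A·A·CDB·DA·A·ADD·DA·A·ADD·DA·A·ADD·CDB·CDB·A·CDB·CDB·CDB·A·A·CDB·DA·A·ADD·DA·A·ADD·DA·A·ADD·CDB·CDB·CDB·DA·A·ADD·DA·A·ADD·DA·A·ADD·CDB·CDB·A·CDB·CDB·CDB·A·A·A·CDB·CDB·CDB·A·A
    A ↦ CDB
    B ↦ ADD
    C ↦ DA
    D ↦ A

A->CDB, B->ADD, C->DA, D->A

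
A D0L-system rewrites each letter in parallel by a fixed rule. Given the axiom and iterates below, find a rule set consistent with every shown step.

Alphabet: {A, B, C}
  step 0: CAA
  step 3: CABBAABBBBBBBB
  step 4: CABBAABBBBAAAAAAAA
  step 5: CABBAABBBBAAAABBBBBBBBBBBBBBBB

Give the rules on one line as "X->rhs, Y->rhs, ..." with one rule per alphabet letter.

A->BB, B->A, C->CA

  step 4 ⇒ step 5: CABBAABBBBAAAAAAAA ⇒ CA·BB·A·A·BB·BB·A·A·A·A·BB·BB·BB·BB·BB·BB·BB·BB
    A ↦ BB
    B ↦ A
    C ↦ CA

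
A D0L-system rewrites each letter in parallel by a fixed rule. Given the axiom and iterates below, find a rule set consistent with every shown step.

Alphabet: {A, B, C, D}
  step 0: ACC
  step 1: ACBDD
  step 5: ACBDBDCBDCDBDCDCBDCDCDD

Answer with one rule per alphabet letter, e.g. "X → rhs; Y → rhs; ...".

  step 0 ⇒ step 1: ACC ⇒ ACB·D·D
    A ↦ ACB
    C ↦ D
    B ↦ BD  (constrained at step 1)
    D ↦ C  (constrained at step 1)

A->ACB, B->BD, C->D, D->C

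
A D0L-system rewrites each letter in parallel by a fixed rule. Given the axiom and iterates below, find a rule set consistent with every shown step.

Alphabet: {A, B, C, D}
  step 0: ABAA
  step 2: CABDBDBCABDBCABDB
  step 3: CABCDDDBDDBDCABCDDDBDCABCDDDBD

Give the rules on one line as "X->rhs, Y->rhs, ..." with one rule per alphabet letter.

  step 2 ⇒ step 3: CABDBDBCABDBCABDB ⇒ CAB·CD·D·DB·D·DB·D·CAB·CD·D·DB·D·CAB·CD·D·DB·D
    A ↦ CD
    B ↦ D
    C ↦ CAB
    D ↦ DB

A->CD, B->D, C->CAB, D->DB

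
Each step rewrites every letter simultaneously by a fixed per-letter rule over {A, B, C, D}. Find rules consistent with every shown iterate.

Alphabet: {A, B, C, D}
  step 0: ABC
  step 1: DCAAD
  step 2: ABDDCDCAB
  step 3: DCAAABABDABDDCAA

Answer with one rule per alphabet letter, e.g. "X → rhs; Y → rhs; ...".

  step 2 ⇒ step 3: ABDDCDCAB ⇒ DC·AA·AB·AB·D·AB·D·DC·AA
    A ↦ DC
    B ↦ AA
    C ↦ D
    D ↦ AB

A->DC, B->AA, C->D, D->AB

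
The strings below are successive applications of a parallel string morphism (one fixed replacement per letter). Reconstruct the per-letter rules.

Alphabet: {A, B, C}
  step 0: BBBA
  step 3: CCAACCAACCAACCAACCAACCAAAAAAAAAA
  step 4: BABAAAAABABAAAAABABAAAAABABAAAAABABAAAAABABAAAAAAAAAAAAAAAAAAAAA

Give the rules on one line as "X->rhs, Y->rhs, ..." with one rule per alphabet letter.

A->AA, B->CC, C->BA

  step 3 ⇒ step 4: CCAACCAACCAACCAACCAACCAAAAAAAAAA ⇒ BA·BA·AA·AA·BA·BA·AA·AA·BA·BA·AA·AA·BA·BA·AA·AA·BA·BA·AA·AA·BA·BA·AA·AA·AA·AA·AA·AA·AA·AA·AA·AA
    A ↦ AA
    C ↦ BA
    B ↦ CC  (constrained at step 0)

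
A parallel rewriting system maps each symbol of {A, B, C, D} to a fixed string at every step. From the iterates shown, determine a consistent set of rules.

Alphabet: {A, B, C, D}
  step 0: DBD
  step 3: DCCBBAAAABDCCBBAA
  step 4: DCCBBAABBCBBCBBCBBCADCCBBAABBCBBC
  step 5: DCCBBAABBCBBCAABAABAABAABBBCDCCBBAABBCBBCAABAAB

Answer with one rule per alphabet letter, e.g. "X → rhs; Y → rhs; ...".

  step 4 ⇒ step 5: DCCBBAABBCBBCBBCBBCADCCBBAABBCBBC ⇒ DCC·B·B·A·A·BBC·BBC·A·A·B·A·A·B·A·A·B·A·A·B·BBC·DCC·B·B·A·A·BBC·BBC·A·A·B·A·A·B
    A ↦ BBC
    B ↦ A
    C ↦ B
    D ↦ DCC

A->BBC, B->A, C->B, D->DCC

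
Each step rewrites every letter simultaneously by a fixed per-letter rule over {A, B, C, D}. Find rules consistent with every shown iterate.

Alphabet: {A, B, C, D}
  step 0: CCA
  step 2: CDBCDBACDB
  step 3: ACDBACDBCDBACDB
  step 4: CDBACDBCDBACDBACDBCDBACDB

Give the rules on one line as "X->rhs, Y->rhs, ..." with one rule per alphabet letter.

A->CDB, B->DB, C->A, D->C

  step 3 ⇒ step 4: ACDBACDBCDBACDB ⇒ CDB·A·C·DB·CDB·A·C·DB·A·C·DB·CDB·A·C·DB
    A ↦ CDB
    B ↦ DB
    C ↦ A
    D ↦ C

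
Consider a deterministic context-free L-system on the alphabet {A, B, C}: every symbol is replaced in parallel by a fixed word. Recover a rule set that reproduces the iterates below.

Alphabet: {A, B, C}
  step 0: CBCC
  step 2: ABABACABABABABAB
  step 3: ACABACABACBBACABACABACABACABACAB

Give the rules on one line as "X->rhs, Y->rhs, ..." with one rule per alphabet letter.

  step 2 ⇒ step 3: ABABACABABABABAB ⇒ AC·AB·AC·AB·AC·BB·AC·AB·AC·AB·AC·AB·AC·AB·AC·AB
    A ↦ AC
    B ↦ AB
    C ↦ BB

A->AC, B->AB, C->BB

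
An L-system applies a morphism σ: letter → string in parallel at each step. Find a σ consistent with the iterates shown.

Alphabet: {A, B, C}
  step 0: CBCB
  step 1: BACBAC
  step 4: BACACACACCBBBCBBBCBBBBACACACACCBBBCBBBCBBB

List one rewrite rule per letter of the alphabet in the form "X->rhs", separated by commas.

  step 0 ⇒ step 1: CBCB ⇒ B·AC·B·AC
    B ↦ AC
    C ↦ B
    A ↦ CBB  (constrained at step 1)

A->CBB, B->AC, C->B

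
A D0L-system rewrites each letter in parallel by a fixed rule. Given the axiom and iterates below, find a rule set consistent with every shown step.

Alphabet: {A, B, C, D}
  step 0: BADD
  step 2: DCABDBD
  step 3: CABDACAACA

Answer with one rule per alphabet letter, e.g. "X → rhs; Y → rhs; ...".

A->D, B->A, C->B, D->CA

  step 2 ⇒ step 3: DCABDBD ⇒ CA·B·D·A·CA·A·CA
    A ↦ D
    B ↦ A
    C ↦ B
    D ↦ CA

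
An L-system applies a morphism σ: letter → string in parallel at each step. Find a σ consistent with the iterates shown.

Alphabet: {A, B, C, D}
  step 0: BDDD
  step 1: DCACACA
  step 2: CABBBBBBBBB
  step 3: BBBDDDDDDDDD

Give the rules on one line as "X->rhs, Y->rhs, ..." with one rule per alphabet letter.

A->B, B->D, C->BB, D->CA

  step 2 ⇒ step 3: CABBBBBBBBB ⇒ BB·B·D·D·D·D·D·D·D·D·D
    A ↦ B
    B ↦ D
    C ↦ BB
  step 0 ⇒ step 1: BDDD ⇒ D·CA·CA·CA
    D ↦ CA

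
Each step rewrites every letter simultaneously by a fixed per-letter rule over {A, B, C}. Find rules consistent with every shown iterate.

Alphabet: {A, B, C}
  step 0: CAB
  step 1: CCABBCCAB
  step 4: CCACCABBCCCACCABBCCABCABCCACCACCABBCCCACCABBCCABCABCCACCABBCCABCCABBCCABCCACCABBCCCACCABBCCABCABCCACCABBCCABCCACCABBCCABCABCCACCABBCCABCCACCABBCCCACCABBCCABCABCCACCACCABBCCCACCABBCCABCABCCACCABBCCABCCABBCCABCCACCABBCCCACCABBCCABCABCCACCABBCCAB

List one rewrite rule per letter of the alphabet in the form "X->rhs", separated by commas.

A->BBC, B->CAB, C->CCA

  step 0 ⇒ step 1: CAB ⇒ CCA·BBC·CAB
    A ↦ BBC
    B ↦ CAB
    C ↦ CCA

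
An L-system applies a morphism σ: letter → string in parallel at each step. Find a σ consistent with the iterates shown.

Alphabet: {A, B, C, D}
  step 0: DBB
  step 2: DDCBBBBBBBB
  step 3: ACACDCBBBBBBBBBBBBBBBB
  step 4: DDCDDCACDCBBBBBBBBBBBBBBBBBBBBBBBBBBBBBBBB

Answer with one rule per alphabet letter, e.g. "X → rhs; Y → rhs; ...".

A->D, B->BB, C->DC, D->AC

  step 3 ⇒ step 4: ACACDCBBBBBBBBBBBBBBBB ⇒ D·DC·D·DC·AC·DC·BB·BB·BB·BB·BB·BB·BB·BB·BB·BB·BB·BB·BB·BB·BB·BB
    A ↦ D
    B ↦ BB
    C ↦ DC
    D ↦ AC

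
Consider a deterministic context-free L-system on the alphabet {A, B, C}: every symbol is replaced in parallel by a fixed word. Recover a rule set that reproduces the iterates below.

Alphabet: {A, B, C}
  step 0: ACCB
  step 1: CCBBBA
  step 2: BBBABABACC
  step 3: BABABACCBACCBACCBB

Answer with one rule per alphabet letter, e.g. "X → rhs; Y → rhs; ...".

  step 2 ⇒ step 3: BBBABABACC ⇒ BA·BA·BA·CC·BA·CC·BA·CC·B·B
    A ↦ CC
    B ↦ BA
    C ↦ B

A->CC, B->BA, C->B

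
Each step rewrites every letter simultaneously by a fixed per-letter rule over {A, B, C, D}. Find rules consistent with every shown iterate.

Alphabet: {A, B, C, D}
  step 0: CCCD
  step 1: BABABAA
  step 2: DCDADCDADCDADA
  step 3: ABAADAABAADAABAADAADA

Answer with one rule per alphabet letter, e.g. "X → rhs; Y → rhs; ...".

  step 2 ⇒ step 3: DCDADCDADCDADA ⇒ A·BA·A·DA·A·BA·A·DA·A·BA·A·DA·A·DA
    A ↦ DA
    C ↦ BA
    D ↦ A
  step 1 ⇒ step 2: BABABAA ⇒ DC·DA·DC·DA·DC·DA·DA
    B ↦ DC

A->DA, B->DC, C->BA, D->A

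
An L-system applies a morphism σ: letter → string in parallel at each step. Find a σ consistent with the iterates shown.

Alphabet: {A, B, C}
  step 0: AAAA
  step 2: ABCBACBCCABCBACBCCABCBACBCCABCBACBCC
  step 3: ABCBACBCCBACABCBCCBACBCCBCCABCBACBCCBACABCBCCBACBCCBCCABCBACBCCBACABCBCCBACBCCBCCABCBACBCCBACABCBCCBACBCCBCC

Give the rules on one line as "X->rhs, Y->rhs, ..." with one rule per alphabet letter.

A->ABC, B->BAC, C->BCC

  step 2 ⇒ step 3: ABCBACBCCABCBACBCCABCBACBCCABCBACBCC ⇒ ABC·BAC·BCC·BAC·ABC·BCC·BAC·BCC·BCC·ABC·BAC·BCC·BAC·ABC·BCC·BAC·BCC·BCC·ABC·BAC·BCC·BAC·ABC·BCC·BAC·BCC·BCC·ABC·BAC·BCC·BAC·ABC·BCC·BAC·BCC·BCC
    A ↦ ABC
    B ↦ BAC
    C ↦ BCC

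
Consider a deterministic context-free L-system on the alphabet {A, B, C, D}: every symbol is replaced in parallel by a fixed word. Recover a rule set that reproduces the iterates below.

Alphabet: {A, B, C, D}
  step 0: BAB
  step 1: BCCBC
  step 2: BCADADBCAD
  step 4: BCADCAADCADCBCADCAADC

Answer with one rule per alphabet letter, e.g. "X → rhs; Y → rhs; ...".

  step 1 ⇒ step 2: BCCBC ⇒ BC·AD·AD·BC·AD
    B ↦ BC
    C ↦ AD
  step 0 ⇒ step 1: BAB ⇒ BC·C·BC
    A ↦ C
    D ↦ A  (constrained at step 2)

A->C, B->BC, C->AD, D->A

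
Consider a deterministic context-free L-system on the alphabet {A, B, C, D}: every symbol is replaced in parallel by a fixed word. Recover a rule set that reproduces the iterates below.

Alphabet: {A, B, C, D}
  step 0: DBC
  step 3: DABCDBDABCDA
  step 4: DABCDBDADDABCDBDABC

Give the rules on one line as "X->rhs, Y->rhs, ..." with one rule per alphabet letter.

  step 3 ⇒ step 4: DABCDBDABCDA ⇒ DA·BC·D·B·DA·D·DA·BC·D·B·DA·BC
    A ↦ BC
    B ↦ D
    C ↦ B
    D ↦ DA

A->BC, B->D, C->B, D->DA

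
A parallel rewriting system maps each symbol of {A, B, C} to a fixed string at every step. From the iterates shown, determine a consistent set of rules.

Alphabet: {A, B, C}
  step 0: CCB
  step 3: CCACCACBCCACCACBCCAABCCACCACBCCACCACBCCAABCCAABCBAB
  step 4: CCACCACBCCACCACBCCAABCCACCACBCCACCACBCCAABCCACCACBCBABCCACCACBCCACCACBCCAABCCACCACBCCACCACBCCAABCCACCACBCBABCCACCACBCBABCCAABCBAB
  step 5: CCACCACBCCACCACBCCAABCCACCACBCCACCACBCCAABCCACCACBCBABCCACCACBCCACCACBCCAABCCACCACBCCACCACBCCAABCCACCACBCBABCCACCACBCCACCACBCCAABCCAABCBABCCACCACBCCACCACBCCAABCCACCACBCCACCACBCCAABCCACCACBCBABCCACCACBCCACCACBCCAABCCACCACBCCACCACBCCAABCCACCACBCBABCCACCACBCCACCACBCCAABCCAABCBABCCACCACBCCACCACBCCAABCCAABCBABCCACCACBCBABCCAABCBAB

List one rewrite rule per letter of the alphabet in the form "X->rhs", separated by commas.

  step 4 ⇒ step 5: CCACCACBCCACCACBCCAABCCACCACBCCACCACBCCAABCCACCACBCBABCCACCACBCCACCACBCCAABCCACCACBCCACCACBCCAABCCACCACBCBABCCACCACBCBABCCAABCBAB ⇒ CCA·CCA·CB·CCA·CCA·CB·CCA·AB·CCA·CCA·CB·CCA·CCA·CB·CCA·AB·CCA·CCA·CB·CB·AB·CCA·CCA·CB·CCA·CCA·CB·CCA·AB·CCA·CCA·CB·CCA·CCA·CB·CCA·AB·CCA·CCA·CB·CB·AB·CCA·CCA·CB·CCA·CCA·CB·CCA·AB·CCA·AB·CB·AB·CCA·CCA·CB·CCA·CCA·CB·CCA·AB·CCA·CCA·CB·CCA·CCA·CB·CCA·AB·CCA·CCA·CB·CB·AB·CCA·CCA·CB·CCA·CCA·CB·CCA·AB·CCA·CCA·CB·CCA·CCA·CB·CCA·AB·CCA·CCA·CB·CB·AB·CCA·CCA·CB·CCA·CCA·CB·CCA·AB·CCA·AB·CB·AB·CCA·CCA·CB·CCA·CCA·CB·CCA·AB·CCA·AB·CB·AB·CCA·CCA·CB·CB·AB·CCA·AB·CB·AB
    A ↦ CB
    B ↦ AB
    C ↦ CCA

A->CB, B->AB, C->CCA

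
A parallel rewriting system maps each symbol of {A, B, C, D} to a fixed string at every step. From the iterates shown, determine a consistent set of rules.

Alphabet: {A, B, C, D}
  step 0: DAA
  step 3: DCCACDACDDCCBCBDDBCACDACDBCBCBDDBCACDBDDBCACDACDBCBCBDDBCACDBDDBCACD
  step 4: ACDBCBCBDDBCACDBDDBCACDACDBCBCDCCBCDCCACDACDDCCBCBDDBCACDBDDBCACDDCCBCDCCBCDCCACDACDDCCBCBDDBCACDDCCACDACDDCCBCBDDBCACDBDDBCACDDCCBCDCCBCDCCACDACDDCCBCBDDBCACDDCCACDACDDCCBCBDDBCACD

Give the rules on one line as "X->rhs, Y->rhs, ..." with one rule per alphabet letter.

A->BDD, B->DCC, C->BC, D->ACD

  step 3 ⇒ step 4: DCCACDACDDCCBCBDDBCACDACDBCBCBDDBCACDBDDBCACDACDBCBCBDDBCACDBDDBCACD ⇒ ACD·BC·BC·BDD·BC·ACD·BDD·BC·ACD·ACD·BC·BC·DCC·BC·DCC·ACD·ACD·DCC·BC·BDD·BC·ACD·BDD·BC·ACD·DCC·BC·DCC·BC·DCC·ACD·ACD·DCC·BC·BDD·BC·ACD·DCC·ACD·ACD·DCC·BC·BDD·BC·ACD·BDD·BC·ACD·DCC·BC·DCC·BC·DCC·ACD·ACD·DCC·BC·BDD·BC·ACD·DCC·ACD·ACD·DCC·BC·BDD·BC·ACD
    A ↦ BDD
    B ↦ DCC
    C ↦ BC
    D ↦ ACD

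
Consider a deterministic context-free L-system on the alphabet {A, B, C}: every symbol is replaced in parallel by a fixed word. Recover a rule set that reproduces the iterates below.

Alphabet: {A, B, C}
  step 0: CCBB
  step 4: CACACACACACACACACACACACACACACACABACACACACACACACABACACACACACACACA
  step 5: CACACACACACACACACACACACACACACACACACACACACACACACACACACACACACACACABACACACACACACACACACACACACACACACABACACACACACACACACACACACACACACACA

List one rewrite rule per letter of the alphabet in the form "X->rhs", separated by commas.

  step 4 ⇒ step 5: CACACACACACACACACACACACACACACACABACACACACACACACABACACACACACACACA ⇒ CA·CA·CA·CA·CA·CA·CA·CA·CA·CA·CA·CA·CA·CA·CA·CA·CA·CA·CA·CA·CA·CA·CA·CA·CA·CA·CA·CA·CA·CA·CA·CA·BA·CA·CA·CA·CA·CA·CA·CA·CA·CA·CA·CA·CA·CA·CA·CA·BA·CA·CA·CA·CA·CA·CA·CA·CA·CA·CA·CA·CA·CA·CA·CA
    A ↦ CA
    B ↦ BA
    C ↦ CA

A->CA, B->BA, C->CA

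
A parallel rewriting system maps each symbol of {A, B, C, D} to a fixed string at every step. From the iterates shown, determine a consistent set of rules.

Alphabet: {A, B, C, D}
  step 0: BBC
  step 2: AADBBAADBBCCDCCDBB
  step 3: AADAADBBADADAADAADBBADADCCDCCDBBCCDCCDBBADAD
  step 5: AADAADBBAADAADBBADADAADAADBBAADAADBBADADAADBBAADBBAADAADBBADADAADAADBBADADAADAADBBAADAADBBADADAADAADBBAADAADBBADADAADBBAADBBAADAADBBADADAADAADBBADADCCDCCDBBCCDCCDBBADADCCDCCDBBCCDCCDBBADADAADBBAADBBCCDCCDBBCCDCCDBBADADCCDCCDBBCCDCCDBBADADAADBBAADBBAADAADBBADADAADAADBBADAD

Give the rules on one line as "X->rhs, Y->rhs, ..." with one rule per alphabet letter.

A->AAD, B->AD, C->CCD, D->BB

  step 2 ⇒ step 3: AADBBAADBBCCDCCDBB ⇒ AAD·AAD·BB·AD·AD·AAD·AAD·BB·AD·AD·CCD·CCD·BB·CCD·CCD·BB·AD·AD
    A ↦ AAD
    B ↦ AD
    C ↦ CCD
    D ↦ BB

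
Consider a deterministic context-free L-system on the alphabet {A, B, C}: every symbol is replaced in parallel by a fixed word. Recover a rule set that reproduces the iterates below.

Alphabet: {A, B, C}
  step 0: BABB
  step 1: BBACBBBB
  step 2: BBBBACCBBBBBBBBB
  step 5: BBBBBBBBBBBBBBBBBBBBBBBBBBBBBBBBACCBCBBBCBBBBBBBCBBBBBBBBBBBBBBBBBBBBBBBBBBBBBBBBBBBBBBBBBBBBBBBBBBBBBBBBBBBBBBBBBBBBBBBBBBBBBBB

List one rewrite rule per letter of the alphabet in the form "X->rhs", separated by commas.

  step 1 ⇒ step 2: BBACBBBB ⇒ BB·BB·AC·CB·BB·BB·BB·BB
    A ↦ AC
    B ↦ BB
    C ↦ CB

A->AC, B->BB, C->CB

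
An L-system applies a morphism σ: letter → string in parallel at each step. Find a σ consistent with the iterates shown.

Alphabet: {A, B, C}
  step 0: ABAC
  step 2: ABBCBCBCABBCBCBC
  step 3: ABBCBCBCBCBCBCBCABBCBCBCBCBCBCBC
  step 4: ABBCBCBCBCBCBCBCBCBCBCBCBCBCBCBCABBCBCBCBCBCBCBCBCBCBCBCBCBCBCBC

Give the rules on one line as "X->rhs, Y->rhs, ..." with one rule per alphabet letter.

  step 3 ⇒ step 4: ABBCBCBCBCBCBCBCABBCBCBCBCBCBCBC ⇒ AB·BC·BC·BC·BC·BC·BC·BC·BC·BC·BC·BC·BC·BC·BC·BC·AB·BC·BC·BC·BC·BC·BC·BC·BC·BC·BC·BC·BC·BC·BC·BC
    A ↦ AB
    B ↦ BC
    C ↦ BC

A->AB, B->BC, C->BC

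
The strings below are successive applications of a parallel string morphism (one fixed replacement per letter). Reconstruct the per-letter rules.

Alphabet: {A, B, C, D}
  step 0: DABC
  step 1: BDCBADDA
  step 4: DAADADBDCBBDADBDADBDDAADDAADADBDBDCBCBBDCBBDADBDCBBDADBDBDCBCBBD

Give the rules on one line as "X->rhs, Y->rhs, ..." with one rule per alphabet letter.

  step 0 ⇒ step 1: DABC ⇒ BD·CB·AD·DA
    A ↦ CB
    B ↦ AD
    C ↦ DA
    D ↦ BD

A->CB, B->AD, C->DA, D->BD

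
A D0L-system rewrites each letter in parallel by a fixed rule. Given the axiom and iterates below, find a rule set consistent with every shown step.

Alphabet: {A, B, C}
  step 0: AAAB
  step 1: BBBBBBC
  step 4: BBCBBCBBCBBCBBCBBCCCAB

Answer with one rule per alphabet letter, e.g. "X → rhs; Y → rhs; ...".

A->BB, B->C, C->AB

  step 0 ⇒ step 1: AAAB ⇒ BB·BB·BB·C
    A ↦ BB
    B ↦ C
    C ↦ AB  (constrained at step 1)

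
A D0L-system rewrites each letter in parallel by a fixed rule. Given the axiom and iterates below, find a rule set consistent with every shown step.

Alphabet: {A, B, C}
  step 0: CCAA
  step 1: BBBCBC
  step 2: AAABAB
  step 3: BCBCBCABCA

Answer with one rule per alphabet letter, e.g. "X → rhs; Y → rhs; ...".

A->BC, B->A, C->B

  step 2 ⇒ step 3: AAABAB ⇒ BC·BC·BC·A·BC·A
    A ↦ BC
    B ↦ A
  step 0 ⇒ step 1: CCAA ⇒ B·B·BC·BC
    C ↦ B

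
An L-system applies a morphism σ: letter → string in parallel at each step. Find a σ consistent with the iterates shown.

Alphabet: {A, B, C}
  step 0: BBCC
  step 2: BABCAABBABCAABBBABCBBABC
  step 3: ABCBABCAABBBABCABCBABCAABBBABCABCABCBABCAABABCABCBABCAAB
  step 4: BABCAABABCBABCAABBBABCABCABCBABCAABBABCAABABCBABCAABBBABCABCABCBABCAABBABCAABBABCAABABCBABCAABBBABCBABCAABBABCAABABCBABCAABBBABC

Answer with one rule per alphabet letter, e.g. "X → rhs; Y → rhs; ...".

  step 3 ⇒ step 4: ABCBABCAABBBABCABCBABCAABBBABCABCABCBABCAABABCABCBABCAAB ⇒ B·ABC·AAB·ABC·B·ABC·AAB·B·B·ABC·ABC·ABC·B·ABC·AAB·B·ABC·AAB·ABC·B·ABC·AAB·B·B·ABC·ABC·ABC·B·ABC·AAB·B·ABC·AAB·B·ABC·AAB·ABC·B·ABC·AAB·B·B·ABC·B·ABC·AAB·B·ABC·AAB·ABC·B·ABC·AAB·B·B·ABC
    A ↦ B
    B ↦ ABC
    C ↦ AAB

A->B, B->ABC, C->AAB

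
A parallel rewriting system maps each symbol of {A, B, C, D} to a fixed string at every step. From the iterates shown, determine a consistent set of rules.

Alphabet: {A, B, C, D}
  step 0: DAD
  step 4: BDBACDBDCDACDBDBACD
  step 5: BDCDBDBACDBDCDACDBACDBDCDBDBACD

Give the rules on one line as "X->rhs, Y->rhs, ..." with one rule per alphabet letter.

A->B, B->BD, C->A, D->CD

  step 4 ⇒ step 5: BDBACDBDCDACDBDBACD ⇒ BD·CD·BD·B·A·CD·BD·CD·A·CD·B·A·CD·BD·CD·BD·B·A·CD
    A ↦ B
    B ↦ BD
    C ↦ A
    D ↦ CD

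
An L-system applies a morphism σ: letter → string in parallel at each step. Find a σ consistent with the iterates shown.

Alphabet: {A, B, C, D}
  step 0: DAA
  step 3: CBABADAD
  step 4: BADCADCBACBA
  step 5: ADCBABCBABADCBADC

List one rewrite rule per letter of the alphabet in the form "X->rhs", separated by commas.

A->C, B->AD, C->B, D->BA

  step 4 ⇒ step 5: BADCADCBACBA ⇒ AD·C·BA·B·C·BA·B·AD·C·B·AD·C
    A ↦ C
    B ↦ AD
    C ↦ B
    D ↦ BA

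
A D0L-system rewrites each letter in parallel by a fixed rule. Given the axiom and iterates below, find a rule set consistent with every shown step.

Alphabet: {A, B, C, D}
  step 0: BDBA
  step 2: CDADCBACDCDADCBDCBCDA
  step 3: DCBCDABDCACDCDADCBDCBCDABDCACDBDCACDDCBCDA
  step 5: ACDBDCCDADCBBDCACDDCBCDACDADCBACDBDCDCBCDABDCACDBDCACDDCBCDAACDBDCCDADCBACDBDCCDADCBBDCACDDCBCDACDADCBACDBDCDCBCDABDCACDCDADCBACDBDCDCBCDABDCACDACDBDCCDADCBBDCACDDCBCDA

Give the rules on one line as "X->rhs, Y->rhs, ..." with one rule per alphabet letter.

A->CDA, B->ACD, C->DC, D->B

  step 2 ⇒ step 3: CDADCBACDCDADCBDCBCDA ⇒ DC·B·CDA·B·DC·ACD·CDA·DC·B·DC·B·CDA·B·DC·ACD·B·DC·ACD·DC·B·CDA
    A ↦ CDA
    B ↦ ACD
    C ↦ DC
    D ↦ B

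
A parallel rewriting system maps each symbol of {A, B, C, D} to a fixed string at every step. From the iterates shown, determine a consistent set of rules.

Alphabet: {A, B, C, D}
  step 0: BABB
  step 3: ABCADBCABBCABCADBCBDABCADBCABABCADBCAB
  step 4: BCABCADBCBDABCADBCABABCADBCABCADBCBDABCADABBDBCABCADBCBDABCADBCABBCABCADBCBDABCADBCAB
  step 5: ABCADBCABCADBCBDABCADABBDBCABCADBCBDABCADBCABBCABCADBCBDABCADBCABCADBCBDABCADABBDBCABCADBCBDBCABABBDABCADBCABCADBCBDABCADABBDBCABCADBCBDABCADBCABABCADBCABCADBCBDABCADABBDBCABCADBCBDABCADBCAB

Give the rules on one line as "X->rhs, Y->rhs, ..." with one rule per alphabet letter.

  step 4 ⇒ step 5: BCABCADBCBDABCADBCABABCADBCABCADBCBDABCADABBDBCABCADBCBDABCADBCABBCABCADBCBDABCADBCAB ⇒ AB·CAD·BC·AB·CAD·BC·BD·AB·CAD·AB·BD·BC·AB·CAD·BC·BD·AB·CAD·BC·AB·BC·AB·CAD·BC·BD·AB·CAD·BC·AB·CAD·BC·BD·AB·CAD·AB·BD·BC·AB·CAD·BC·BD·BC·AB·AB·BD·AB·CAD·BC·AB·CAD·BC·BD·AB·CAD·AB·BD·BC·AB·CAD·BC·BD·AB·CAD·BC·AB·AB·CAD·BC·AB·CAD·BC·BD·AB·CAD·AB·BD·BC·AB·CAD·BC·BD·AB·CAD·BC·AB
    A ↦ BC
    B ↦ AB
    C ↦ CAD
    D ↦ BD

A->BC, B->AB, C->CAD, D->BD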